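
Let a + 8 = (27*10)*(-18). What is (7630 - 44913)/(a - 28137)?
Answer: 1621/1435 ≈ 1.1296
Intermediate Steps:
a = -4868 (a = -8 + (27*10)*(-18) = -8 + 270*(-18) = -8 - 4860 = -4868)
(7630 - 44913)/(a - 28137) = (7630 - 44913)/(-4868 - 28137) = -37283/(-33005) = -37283*(-1/33005) = 1621/1435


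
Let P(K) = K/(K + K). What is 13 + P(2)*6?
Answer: 16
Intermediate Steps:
P(K) = ½ (P(K) = K/((2*K)) = K*(1/(2*K)) = ½)
13 + P(2)*6 = 13 + (½)*6 = 13 + 3 = 16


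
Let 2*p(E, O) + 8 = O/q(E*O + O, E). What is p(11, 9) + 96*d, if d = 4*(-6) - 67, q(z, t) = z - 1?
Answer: -1870351/214 ≈ -8740.0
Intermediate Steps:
q(z, t) = -1 + z
p(E, O) = -4 + O/(2*(-1 + O + E*O)) (p(E, O) = -4 + (O/(-1 + (E*O + O)))/2 = -4 + (O/(-1 + (O + E*O)))/2 = -4 + (O/(-1 + O + E*O))/2 = -4 + O/(2*(-1 + O + E*O)))
d = -91 (d = -24 - 67 = -91)
p(11, 9) + 96*d = (4 - 7/2*9 - 4*11*9)/(-1 + 9 + 11*9) + 96*(-91) = (4 - 63/2 - 396)/(-1 + 9 + 99) - 8736 = -847/2/107 - 8736 = (1/107)*(-847/2) - 8736 = -847/214 - 8736 = -1870351/214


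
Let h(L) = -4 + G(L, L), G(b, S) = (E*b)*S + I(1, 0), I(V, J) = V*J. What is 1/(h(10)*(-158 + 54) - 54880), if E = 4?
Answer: -1/96064 ≈ -1.0410e-5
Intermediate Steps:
I(V, J) = J*V
G(b, S) = 4*S*b (G(b, S) = (4*b)*S + 0*1 = 4*S*b + 0 = 4*S*b)
h(L) = -4 + 4*L² (h(L) = -4 + 4*L*L = -4 + 4*L²)
1/(h(10)*(-158 + 54) - 54880) = 1/((-4 + 4*10²)*(-158 + 54) - 54880) = 1/((-4 + 4*100)*(-104) - 54880) = 1/((-4 + 400)*(-104) - 54880) = 1/(396*(-104) - 54880) = 1/(-41184 - 54880) = 1/(-96064) = -1/96064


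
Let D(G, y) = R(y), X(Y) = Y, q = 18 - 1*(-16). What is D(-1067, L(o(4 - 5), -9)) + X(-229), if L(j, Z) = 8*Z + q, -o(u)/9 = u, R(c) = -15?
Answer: -244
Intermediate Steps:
q = 34 (q = 18 + 16 = 34)
o(u) = -9*u
L(j, Z) = 34 + 8*Z (L(j, Z) = 8*Z + 34 = 34 + 8*Z)
D(G, y) = -15
D(-1067, L(o(4 - 5), -9)) + X(-229) = -15 - 229 = -244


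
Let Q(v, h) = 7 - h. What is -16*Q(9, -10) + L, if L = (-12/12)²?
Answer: -271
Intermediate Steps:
L = 1 (L = (-12*1/12)² = (-1)² = 1)
-16*Q(9, -10) + L = -16*(7 - 1*(-10)) + 1 = -16*(7 + 10) + 1 = -16*17 + 1 = -272 + 1 = -271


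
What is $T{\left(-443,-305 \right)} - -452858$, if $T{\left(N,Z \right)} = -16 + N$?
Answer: $452399$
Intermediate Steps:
$T{\left(-443,-305 \right)} - -452858 = \left(-16 - 443\right) - -452858 = -459 + 452858 = 452399$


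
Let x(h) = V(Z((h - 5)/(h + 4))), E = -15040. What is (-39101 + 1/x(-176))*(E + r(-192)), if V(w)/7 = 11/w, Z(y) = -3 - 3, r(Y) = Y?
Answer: 6551463808/11 ≈ 5.9559e+8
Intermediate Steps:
Z(y) = -6
V(w) = 77/w (V(w) = 7*(11/w) = 77/w)
x(h) = -77/6 (x(h) = 77/(-6) = 77*(-⅙) = -77/6)
(-39101 + 1/x(-176))*(E + r(-192)) = (-39101 + 1/(-77/6))*(-15040 - 192) = (-39101 - 6/77)*(-15232) = -3010783/77*(-15232) = 6551463808/11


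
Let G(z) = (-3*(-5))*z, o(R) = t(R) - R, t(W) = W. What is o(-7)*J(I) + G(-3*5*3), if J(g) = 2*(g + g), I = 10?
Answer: -675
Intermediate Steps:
J(g) = 4*g (J(g) = 2*(2*g) = 4*g)
o(R) = 0 (o(R) = R - R = 0)
G(z) = 15*z
o(-7)*J(I) + G(-3*5*3) = 0*(4*10) + 15*(-3*5*3) = 0*40 + 15*(-15*3) = 0 + 15*(-45) = 0 - 675 = -675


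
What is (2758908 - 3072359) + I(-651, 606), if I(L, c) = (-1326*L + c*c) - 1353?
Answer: 915658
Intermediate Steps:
I(L, c) = -1353 + c² - 1326*L (I(L, c) = (-1326*L + c²) - 1353 = (c² - 1326*L) - 1353 = -1353 + c² - 1326*L)
(2758908 - 3072359) + I(-651, 606) = (2758908 - 3072359) + (-1353 + 606² - 1326*(-651)) = -313451 + (-1353 + 367236 + 863226) = -313451 + 1229109 = 915658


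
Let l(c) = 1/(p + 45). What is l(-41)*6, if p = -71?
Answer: -3/13 ≈ -0.23077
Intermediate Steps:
l(c) = -1/26 (l(c) = 1/(-71 + 45) = 1/(-26) = -1/26)
l(-41)*6 = -1/26*6 = -3/13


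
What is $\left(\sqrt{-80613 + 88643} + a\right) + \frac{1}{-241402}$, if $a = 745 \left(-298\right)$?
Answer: $- \frac{53593658021}{241402} + \sqrt{8030} \approx -2.2192 \cdot 10^{5}$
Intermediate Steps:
$a = -222010$
$\left(\sqrt{-80613 + 88643} + a\right) + \frac{1}{-241402} = \left(\sqrt{-80613 + 88643} - 222010\right) + \frac{1}{-241402} = \left(\sqrt{8030} - 222010\right) - \frac{1}{241402} = \left(-222010 + \sqrt{8030}\right) - \frac{1}{241402} = - \frac{53593658021}{241402} + \sqrt{8030}$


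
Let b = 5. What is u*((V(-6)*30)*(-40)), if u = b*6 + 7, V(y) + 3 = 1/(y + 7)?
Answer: 88800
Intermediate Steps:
V(y) = -3 + 1/(7 + y) (V(y) = -3 + 1/(y + 7) = -3 + 1/(7 + y))
u = 37 (u = 5*6 + 7 = 30 + 7 = 37)
u*((V(-6)*30)*(-40)) = 37*((((-20 - 3*(-6))/(7 - 6))*30)*(-40)) = 37*((((-20 + 18)/1)*30)*(-40)) = 37*(((1*(-2))*30)*(-40)) = 37*(-2*30*(-40)) = 37*(-60*(-40)) = 37*2400 = 88800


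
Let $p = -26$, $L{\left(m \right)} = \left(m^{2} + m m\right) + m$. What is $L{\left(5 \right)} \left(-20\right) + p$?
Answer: $-1126$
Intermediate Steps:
$L{\left(m \right)} = m + 2 m^{2}$ ($L{\left(m \right)} = \left(m^{2} + m^{2}\right) + m = 2 m^{2} + m = m + 2 m^{2}$)
$L{\left(5 \right)} \left(-20\right) + p = 5 \left(1 + 2 \cdot 5\right) \left(-20\right) - 26 = 5 \left(1 + 10\right) \left(-20\right) - 26 = 5 \cdot 11 \left(-20\right) - 26 = 55 \left(-20\right) - 26 = -1100 - 26 = -1126$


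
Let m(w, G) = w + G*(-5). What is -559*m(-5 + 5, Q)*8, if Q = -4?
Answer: -89440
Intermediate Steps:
m(w, G) = w - 5*G
-559*m(-5 + 5, Q)*8 = -559*((-5 + 5) - 5*(-4))*8 = -559*(0 + 20)*8 = -11180*8 = -559*160 = -89440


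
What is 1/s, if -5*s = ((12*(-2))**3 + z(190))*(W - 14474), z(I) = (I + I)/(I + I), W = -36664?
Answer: -5/706880574 ≈ -7.0733e-9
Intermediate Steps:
z(I) = 1 (z(I) = (2*I)/((2*I)) = (2*I)*(1/(2*I)) = 1)
s = -706880574/5 (s = -((12*(-2))**3 + 1)*(-36664 - 14474)/5 = -((-24)**3 + 1)*(-51138)/5 = -(-13824 + 1)*(-51138)/5 = -(-13823)*(-51138)/5 = -1/5*706880574 = -706880574/5 ≈ -1.4138e+8)
1/s = 1/(-706880574/5) = -5/706880574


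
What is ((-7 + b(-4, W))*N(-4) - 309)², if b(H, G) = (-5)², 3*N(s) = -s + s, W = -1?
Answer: 95481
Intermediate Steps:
N(s) = 0 (N(s) = (-s + s)/3 = (⅓)*0 = 0)
b(H, G) = 25
((-7 + b(-4, W))*N(-4) - 309)² = ((-7 + 25)*0 - 309)² = (18*0 - 309)² = (0 - 309)² = (-309)² = 95481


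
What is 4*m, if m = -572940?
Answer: -2291760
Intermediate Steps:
4*m = 4*(-572940) = -2291760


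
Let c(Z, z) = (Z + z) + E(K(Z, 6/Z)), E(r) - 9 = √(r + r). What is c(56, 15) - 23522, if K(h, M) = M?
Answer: -23442 + √42/14 ≈ -23442.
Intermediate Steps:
E(r) = 9 + √2*√r (E(r) = 9 + √(r + r) = 9 + √(2*r) = 9 + √2*√r)
c(Z, z) = 9 + Z + z + 2*√3*√(1/Z) (c(Z, z) = (Z + z) + (9 + √2*√(6/Z)) = (Z + z) + (9 + √2*(√6*√(1/Z))) = (Z + z) + (9 + 2*√3*√(1/Z)) = 9 + Z + z + 2*√3*√(1/Z))
c(56, 15) - 23522 = (9 + 56 + 15 + 2*√3*√(1/56)) - 23522 = (9 + 56 + 15 + 2*√3*(√14/28)) - 23522 = (9 + 56 + 15 + √42/14) - 23522 = (80 + √42/14) - 23522 = -23442 + √42/14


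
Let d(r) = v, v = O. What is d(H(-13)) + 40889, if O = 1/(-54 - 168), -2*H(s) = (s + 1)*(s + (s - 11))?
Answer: 9077357/222 ≈ 40889.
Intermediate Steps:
H(s) = -(1 + s)*(-11 + 2*s)/2 (H(s) = -(s + 1)*(s + (s - 11))/2 = -(1 + s)*(s + (-11 + s))/2 = -(1 + s)*(-11 + 2*s)/2)
O = -1/222 (O = 1/(-222) = -1/222 ≈ -0.0045045)
v = -1/222 ≈ -0.0045045
d(r) = -1/222
d(H(-13)) + 40889 = -1/222 + 40889 = 9077357/222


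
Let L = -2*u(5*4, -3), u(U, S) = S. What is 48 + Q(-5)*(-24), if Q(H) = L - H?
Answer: -216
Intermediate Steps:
L = 6 (L = -2*(-3) = 6)
Q(H) = 6 - H
48 + Q(-5)*(-24) = 48 + (6 - 1*(-5))*(-24) = 48 + (6 + 5)*(-24) = 48 + 11*(-24) = 48 - 264 = -216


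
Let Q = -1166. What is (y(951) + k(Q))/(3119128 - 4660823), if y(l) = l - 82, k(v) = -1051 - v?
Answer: -984/1541695 ≈ -0.00063826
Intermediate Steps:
y(l) = -82 + l
(y(951) + k(Q))/(3119128 - 4660823) = ((-82 + 951) + (-1051 - 1*(-1166)))/(3119128 - 4660823) = (869 + (-1051 + 1166))/(-1541695) = (869 + 115)*(-1/1541695) = 984*(-1/1541695) = -984/1541695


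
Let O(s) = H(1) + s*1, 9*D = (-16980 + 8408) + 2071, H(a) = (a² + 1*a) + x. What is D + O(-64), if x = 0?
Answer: -2353/3 ≈ -784.33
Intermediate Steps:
H(a) = a + a² (H(a) = (a² + 1*a) + 0 = (a² + a) + 0 = (a + a²) + 0 = a + a²)
D = -2167/3 (D = ((-16980 + 8408) + 2071)/9 = (-8572 + 2071)/9 = (⅑)*(-6501) = -2167/3 ≈ -722.33)
O(s) = 2 + s (O(s) = 1*(1 + 1) + s*1 = 1*2 + s = 2 + s)
D + O(-64) = -2167/3 + (2 - 64) = -2167/3 - 62 = -2353/3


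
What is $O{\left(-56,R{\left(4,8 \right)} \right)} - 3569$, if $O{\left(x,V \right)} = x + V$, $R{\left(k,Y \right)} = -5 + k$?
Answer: $-3626$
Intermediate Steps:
$O{\left(x,V \right)} = V + x$
$O{\left(-56,R{\left(4,8 \right)} \right)} - 3569 = \left(\left(-5 + 4\right) - 56\right) - 3569 = \left(-1 - 56\right) - 3569 = -57 - 3569 = -3626$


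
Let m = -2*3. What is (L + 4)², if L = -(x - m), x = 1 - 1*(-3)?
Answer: 36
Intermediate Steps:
m = -6
x = 4 (x = 1 + 3 = 4)
L = -10 (L = -(4 - 1*(-6)) = -(4 + 6) = -1*10 = -10)
(L + 4)² = (-10 + 4)² = (-6)² = 36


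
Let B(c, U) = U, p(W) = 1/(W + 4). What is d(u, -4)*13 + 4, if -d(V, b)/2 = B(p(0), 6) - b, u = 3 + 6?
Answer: -256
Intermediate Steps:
u = 9
p(W) = 1/(4 + W)
d(V, b) = -12 + 2*b (d(V, b) = -2*(6 - b) = -12 + 2*b)
d(u, -4)*13 + 4 = (-12 + 2*(-4))*13 + 4 = (-12 - 8)*13 + 4 = -20*13 + 4 = -260 + 4 = -256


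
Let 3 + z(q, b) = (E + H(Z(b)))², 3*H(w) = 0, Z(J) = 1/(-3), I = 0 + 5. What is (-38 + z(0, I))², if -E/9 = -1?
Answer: 1600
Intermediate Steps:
E = 9 (E = -9*(-1) = 9)
I = 5
Z(J) = -⅓
H(w) = 0 (H(w) = (⅓)*0 = 0)
z(q, b) = 78 (z(q, b) = -3 + (9 + 0)² = -3 + 9² = -3 + 81 = 78)
(-38 + z(0, I))² = (-38 + 78)² = 40² = 1600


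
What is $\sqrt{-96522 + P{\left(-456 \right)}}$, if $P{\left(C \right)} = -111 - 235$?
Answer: $2 i \sqrt{24217} \approx 311.24 i$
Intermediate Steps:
$P{\left(C \right)} = -346$ ($P{\left(C \right)} = -111 - 235 = -346$)
$\sqrt{-96522 + P{\left(-456 \right)}} = \sqrt{-96522 - 346} = \sqrt{-96868} = 2 i \sqrt{24217}$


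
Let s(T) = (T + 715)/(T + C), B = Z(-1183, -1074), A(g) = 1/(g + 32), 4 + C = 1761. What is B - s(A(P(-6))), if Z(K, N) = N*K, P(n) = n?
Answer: 58042151595/45683 ≈ 1.2705e+6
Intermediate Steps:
C = 1757 (C = -4 + 1761 = 1757)
Z(K, N) = K*N
A(g) = 1/(32 + g)
B = 1270542 (B = -1183*(-1074) = 1270542)
s(T) = (715 + T)/(1757 + T) (s(T) = (T + 715)/(T + 1757) = (715 + T)/(1757 + T))
B - s(A(P(-6))) = 1270542 - (715 + 1/(32 - 6))/(1757 + 1/(32 - 6)) = 1270542 - (715 + 1/26)/(1757 + 1/26) = 1270542 - 18591/(45683/26*26) = 1270542 - 26*18591/(45683*26) = 1270542 - 1*18591/45683 = 1270542 - 18591/45683 = 58042151595/45683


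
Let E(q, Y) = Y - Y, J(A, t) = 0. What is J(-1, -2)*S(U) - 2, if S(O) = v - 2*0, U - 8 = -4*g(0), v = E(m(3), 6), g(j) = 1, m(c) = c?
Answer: -2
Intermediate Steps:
E(q, Y) = 0
v = 0
U = 4 (U = 8 - 4*1 = 8 - 4 = 4)
S(O) = 0 (S(O) = 0 - 2*0 = 0 + 0 = 0)
J(-1, -2)*S(U) - 2 = 0*0 - 2 = 0 - 2 = -2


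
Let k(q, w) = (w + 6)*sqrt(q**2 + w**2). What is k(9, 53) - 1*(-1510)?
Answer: 1510 + 1003*sqrt(10) ≈ 4681.8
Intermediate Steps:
k(q, w) = sqrt(q**2 + w**2)*(6 + w) (k(q, w) = (6 + w)*sqrt(q**2 + w**2) = sqrt(q**2 + w**2)*(6 + w))
k(9, 53) - 1*(-1510) = sqrt(9**2 + 53**2)*(6 + 53) - 1*(-1510) = sqrt(81 + 2809)*59 + 1510 = sqrt(2890)*59 + 1510 = (17*sqrt(10))*59 + 1510 = 1003*sqrt(10) + 1510 = 1510 + 1003*sqrt(10)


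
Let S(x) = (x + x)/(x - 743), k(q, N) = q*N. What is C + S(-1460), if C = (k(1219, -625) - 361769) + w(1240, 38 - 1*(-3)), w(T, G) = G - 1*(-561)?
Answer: -2474058606/2203 ≈ -1.1230e+6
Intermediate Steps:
w(T, G) = 561 + G (w(T, G) = G + 561 = 561 + G)
k(q, N) = N*q
S(x) = 2*x/(-743 + x) (S(x) = (2*x)/(-743 + x) = 2*x/(-743 + x))
C = -1123042 (C = (-625*1219 - 361769) + (561 + (38 - 1*(-3))) = (-761875 - 361769) + (561 + (38 + 3)) = -1123644 + (561 + 41) = -1123644 + 602 = -1123042)
C + S(-1460) = -1123042 + 2*(-1460)/(-743 - 1460) = -1123042 + 2*(-1460)/(-2203) = -1123042 + 2*(-1460)*(-1/2203) = -1123042 + 2920/2203 = -2474058606/2203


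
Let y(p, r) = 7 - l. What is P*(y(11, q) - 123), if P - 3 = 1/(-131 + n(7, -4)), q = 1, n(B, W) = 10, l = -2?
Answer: -41268/121 ≈ -341.06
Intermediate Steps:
y(p, r) = 9 (y(p, r) = 7 - 1*(-2) = 7 + 2 = 9)
P = 362/121 (P = 3 + 1/(-131 + 10) = 3 + 1/(-121) = 3 - 1/121 = 362/121 ≈ 2.9917)
P*(y(11, q) - 123) = 362*(9 - 123)/121 = (362/121)*(-114) = -41268/121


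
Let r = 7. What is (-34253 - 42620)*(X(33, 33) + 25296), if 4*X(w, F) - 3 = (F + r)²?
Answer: -7901545051/4 ≈ -1.9754e+9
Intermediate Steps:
X(w, F) = ¾ + (7 + F)²/4 (X(w, F) = ¾ + (F + 7)²/4 = ¾ + (7 + F)²/4)
(-34253 - 42620)*(X(33, 33) + 25296) = (-34253 - 42620)*((¾ + (7 + 33)²/4) + 25296) = -76873*((¾ + (¼)*40²) + 25296) = -76873*((¾ + (¼)*1600) + 25296) = -76873*((¾ + 400) + 25296) = -76873*(1603/4 + 25296) = -76873*102787/4 = -7901545051/4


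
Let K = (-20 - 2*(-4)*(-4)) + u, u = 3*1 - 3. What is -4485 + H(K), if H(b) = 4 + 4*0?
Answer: -4481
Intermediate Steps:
u = 0 (u = 3 - 3 = 0)
K = -52 (K = (-20 - 2*(-4)*(-4)) + 0 = (-20 + 8*(-4)) + 0 = (-20 - 32) + 0 = -52 + 0 = -52)
H(b) = 4 (H(b) = 4 + 0 = 4)
-4485 + H(K) = -4485 + 4 = -4481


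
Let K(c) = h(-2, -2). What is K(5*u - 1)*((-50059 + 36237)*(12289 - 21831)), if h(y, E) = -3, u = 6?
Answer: -395668572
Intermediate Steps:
K(c) = -3
K(5*u - 1)*((-50059 + 36237)*(12289 - 21831)) = -3*(-50059 + 36237)*(12289 - 21831) = -(-41466)*(-9542) = -3*131889524 = -395668572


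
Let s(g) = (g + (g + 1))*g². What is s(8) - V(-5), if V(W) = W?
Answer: 1093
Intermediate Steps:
s(g) = g²*(1 + 2*g) (s(g) = (g + (1 + g))*g² = (1 + 2*g)*g² = g²*(1 + 2*g))
s(8) - V(-5) = 8²*(1 + 2*8) - 1*(-5) = 64*(1 + 16) + 5 = 64*17 + 5 = 1088 + 5 = 1093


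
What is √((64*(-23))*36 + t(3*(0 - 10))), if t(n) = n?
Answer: I*√53022 ≈ 230.27*I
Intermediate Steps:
√((64*(-23))*36 + t(3*(0 - 10))) = √((64*(-23))*36 + 3*(0 - 10)) = √(-1472*36 + 3*(-10)) = √(-52992 - 30) = √(-53022) = I*√53022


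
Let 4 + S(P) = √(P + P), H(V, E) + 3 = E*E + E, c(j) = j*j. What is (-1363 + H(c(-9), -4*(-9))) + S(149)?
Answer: -38 + √298 ≈ -20.737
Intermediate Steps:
c(j) = j²
H(V, E) = -3 + E + E² (H(V, E) = -3 + (E*E + E) = -3 + (E² + E) = -3 + (E + E²) = -3 + E + E²)
S(P) = -4 + √2*√P (S(P) = -4 + √(P + P) = -4 + √(2*P) = -4 + √2*√P)
(-1363 + H(c(-9), -4*(-9))) + S(149) = (-1363 + (-3 - 4*(-9) + (-4*(-9))²)) + (-4 + √2*√149) = (-1363 + (-3 + 36 + 36²)) + (-4 + √298) = (-1363 + (-3 + 36 + 1296)) + (-4 + √298) = (-1363 + 1329) + (-4 + √298) = -34 + (-4 + √298) = -38 + √298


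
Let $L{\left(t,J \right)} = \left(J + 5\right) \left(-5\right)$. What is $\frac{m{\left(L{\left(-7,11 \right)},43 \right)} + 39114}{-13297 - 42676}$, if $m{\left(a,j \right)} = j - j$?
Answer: $- \frac{39114}{55973} \approx -0.6988$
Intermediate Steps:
$L{\left(t,J \right)} = -25 - 5 J$ ($L{\left(t,J \right)} = \left(5 + J\right) \left(-5\right) = -25 - 5 J$)
$m{\left(a,j \right)} = 0$
$\frac{m{\left(L{\left(-7,11 \right)},43 \right)} + 39114}{-13297 - 42676} = \frac{0 + 39114}{-13297 - 42676} = \frac{39114}{-55973} = 39114 \left(- \frac{1}{55973}\right) = - \frac{39114}{55973}$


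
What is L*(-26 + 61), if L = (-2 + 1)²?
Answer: 35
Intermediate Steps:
L = 1 (L = (-1)² = 1)
L*(-26 + 61) = 1*(-26 + 61) = 1*35 = 35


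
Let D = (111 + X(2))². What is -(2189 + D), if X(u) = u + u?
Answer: -15414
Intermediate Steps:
X(u) = 2*u
D = 13225 (D = (111 + 2*2)² = (111 + 4)² = 115² = 13225)
-(2189 + D) = -(2189 + 13225) = -1*15414 = -15414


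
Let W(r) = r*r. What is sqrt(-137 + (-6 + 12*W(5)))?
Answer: sqrt(157) ≈ 12.530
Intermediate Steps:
W(r) = r**2
sqrt(-137 + (-6 + 12*W(5))) = sqrt(-137 + (-6 + 12*5**2)) = sqrt(-137 + (-6 + 12*25)) = sqrt(-137 + (-6 + 300)) = sqrt(-137 + 294) = sqrt(157)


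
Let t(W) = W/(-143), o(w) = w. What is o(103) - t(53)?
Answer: 14782/143 ≈ 103.37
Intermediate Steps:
t(W) = -W/143 (t(W) = W*(-1/143) = -W/143)
o(103) - t(53) = 103 - (-1)*53/143 = 103 - 1*(-53/143) = 103 + 53/143 = 14782/143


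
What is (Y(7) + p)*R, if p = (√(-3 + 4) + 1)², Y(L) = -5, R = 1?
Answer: -1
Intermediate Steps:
p = 4 (p = (√1 + 1)² = (1 + 1)² = 2² = 4)
(Y(7) + p)*R = (-5 + 4)*1 = -1*1 = -1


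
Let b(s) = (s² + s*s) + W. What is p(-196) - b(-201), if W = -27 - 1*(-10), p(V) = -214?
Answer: -80999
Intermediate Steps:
W = -17 (W = -27 + 10 = -17)
b(s) = -17 + 2*s² (b(s) = (s² + s*s) - 17 = (s² + s²) - 17 = 2*s² - 17 = -17 + 2*s²)
p(-196) - b(-201) = -214 - (-17 + 2*(-201)²) = -214 - (-17 + 2*40401) = -214 - (-17 + 80802) = -214 - 1*80785 = -214 - 80785 = -80999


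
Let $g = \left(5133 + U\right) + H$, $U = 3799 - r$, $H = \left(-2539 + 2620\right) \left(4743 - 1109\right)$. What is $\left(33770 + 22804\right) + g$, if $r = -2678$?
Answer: $362538$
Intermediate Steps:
$H = 294354$ ($H = 81 \cdot 3634 = 294354$)
$U = 6477$ ($U = 3799 - -2678 = 3799 + 2678 = 6477$)
$g = 305964$ ($g = \left(5133 + 6477\right) + 294354 = 11610 + 294354 = 305964$)
$\left(33770 + 22804\right) + g = \left(33770 + 22804\right) + 305964 = 56574 + 305964 = 362538$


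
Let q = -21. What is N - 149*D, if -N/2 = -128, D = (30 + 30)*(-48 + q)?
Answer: 617116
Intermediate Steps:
D = -4140 (D = (30 + 30)*(-48 - 21) = 60*(-69) = -4140)
N = 256 (N = -2*(-128) = 256)
N - 149*D = 256 - 149*(-4140) = 256 + 616860 = 617116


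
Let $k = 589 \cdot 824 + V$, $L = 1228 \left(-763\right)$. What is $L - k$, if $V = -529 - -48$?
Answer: $-1421819$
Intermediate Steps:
$L = -936964$
$V = -481$ ($V = -529 + 48 = -481$)
$k = 484855$ ($k = 589 \cdot 824 - 481 = 485336 - 481 = 484855$)
$L - k = -936964 - 484855 = -1421819$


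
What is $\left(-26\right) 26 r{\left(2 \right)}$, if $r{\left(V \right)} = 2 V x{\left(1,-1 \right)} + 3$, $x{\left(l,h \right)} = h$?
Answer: $676$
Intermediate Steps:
$r{\left(V \right)} = 3 - 2 V$ ($r{\left(V \right)} = 2 V \left(-1\right) + 3 = - 2 V + 3 = 3 - 2 V$)
$\left(-26\right) 26 r{\left(2 \right)} = \left(-26\right) 26 \left(3 - 4\right) = - 676 \left(3 - 4\right) = \left(-676\right) \left(-1\right) = 676$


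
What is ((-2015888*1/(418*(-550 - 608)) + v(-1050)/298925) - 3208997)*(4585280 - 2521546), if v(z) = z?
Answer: -871117746013916046538/131538957 ≈ -6.6225e+12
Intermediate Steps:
((-2015888*1/(418*(-550 - 608)) + v(-1050)/298925) - 3208997)*(4585280 - 2521546) = ((-2015888*1/(418*(-550 - 608)) - 1050/298925) - 3208997)*(4585280 - 2521546) = ((-2015888/((-1158*418)) - 1050*1/298925) - 3208997)*2063734 = ((-2015888/(-484044) - 42/11957) - 3208997)*2063734 = ((-2015888*(-1/484044) - 42/11957) - 3208997)*2063734 = ((503972/121011 - 42/11957) - 3208997)*2063734 = (547355522/131538957 - 3208997)*2063734 = -422107571040607/131538957*2063734 = -871117746013916046538/131538957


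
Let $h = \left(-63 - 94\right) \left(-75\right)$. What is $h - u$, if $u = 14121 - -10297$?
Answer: $-12643$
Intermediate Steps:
$u = 24418$ ($u = 14121 + 10297 = 24418$)
$h = 11775$ ($h = \left(-157\right) \left(-75\right) = 11775$)
$h - u = 11775 - 24418 = -12643$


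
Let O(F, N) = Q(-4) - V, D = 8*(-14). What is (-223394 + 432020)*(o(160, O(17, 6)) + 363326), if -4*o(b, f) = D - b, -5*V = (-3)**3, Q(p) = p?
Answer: 75813436644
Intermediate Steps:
D = -112
V = 27/5 (V = -1/5*(-3)**3 = -1/5*(-27) = 27/5 ≈ 5.4000)
O(F, N) = -47/5 (O(F, N) = -4 - 1*27/5 = -4 - 27/5 = -47/5)
o(b, f) = 28 + b/4 (o(b, f) = -(-112 - b)/4 = 28 + b/4)
(-223394 + 432020)*(o(160, O(17, 6)) + 363326) = (-223394 + 432020)*((28 + (1/4)*160) + 363326) = 208626*((28 + 40) + 363326) = 208626*(68 + 363326) = 208626*363394 = 75813436644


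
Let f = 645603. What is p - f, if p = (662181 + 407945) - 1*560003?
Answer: -135480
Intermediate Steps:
p = 510123 (p = 1070126 - 560003 = 510123)
p - f = 510123 - 1*645603 = 510123 - 645603 = -135480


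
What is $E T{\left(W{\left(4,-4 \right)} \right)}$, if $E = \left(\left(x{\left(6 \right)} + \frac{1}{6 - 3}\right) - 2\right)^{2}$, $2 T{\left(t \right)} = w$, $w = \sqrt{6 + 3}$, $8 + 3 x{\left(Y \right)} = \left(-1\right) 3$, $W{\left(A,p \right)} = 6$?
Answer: $\frac{128}{3} \approx 42.667$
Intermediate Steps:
$x{\left(Y \right)} = - \frac{11}{3}$ ($x{\left(Y \right)} = - \frac{8}{3} + \frac{\left(-1\right) 3}{3} = - \frac{8}{3} + \frac{1}{3} \left(-3\right) = - \frac{8}{3} - 1 = - \frac{11}{3}$)
$w = 3$ ($w = \sqrt{9} = 3$)
$T{\left(t \right)} = \frac{3}{2}$ ($T{\left(t \right)} = \frac{1}{2} \cdot 3 = \frac{3}{2}$)
$E = \frac{256}{9}$ ($E = \left(\left(- \frac{11}{3} + \frac{1}{6 - 3}\right) - 2\right)^{2} = \left(\left(- \frac{11}{3} + \frac{1}{3}\right) - 2\right)^{2} = \left(- \frac{10}{3} - 2\right)^{2} = \left(- \frac{16}{3}\right)^{2} = \frac{256}{9} \approx 28.444$)
$E T{\left(W{\left(4,-4 \right)} \right)} = \frac{256}{9} \cdot \frac{3}{2} = \frac{128}{3}$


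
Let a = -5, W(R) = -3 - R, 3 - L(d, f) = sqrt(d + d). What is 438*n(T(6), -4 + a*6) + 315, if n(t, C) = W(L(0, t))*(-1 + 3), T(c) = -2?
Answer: -4941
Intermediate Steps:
L(d, f) = 3 - sqrt(2)*sqrt(d) (L(d, f) = 3 - sqrt(d + d) = 3 - sqrt(2*d) = 3 - sqrt(2)*sqrt(d))
n(t, C) = -12 (n(t, C) = (-3 - (3 - sqrt(2)*sqrt(0)))*(-1 + 3) = (-3 - (3 - 1*sqrt(2)*0))*2 = (-3 - (3 + 0))*2 = (-3 - 1*3)*2 = (-3 - 3)*2 = -6*2 = -12)
438*n(T(6), -4 + a*6) + 315 = 438*(-12) + 315 = -5256 + 315 = -4941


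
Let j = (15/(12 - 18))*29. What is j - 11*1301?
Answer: -28767/2 ≈ -14384.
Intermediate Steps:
j = -145/2 (j = (15/(-6))*29 = -1/6*15*29 = -5/2*29 = -145/2 ≈ -72.500)
j - 11*1301 = -145/2 - 11*1301 = -145/2 - 14311 = -28767/2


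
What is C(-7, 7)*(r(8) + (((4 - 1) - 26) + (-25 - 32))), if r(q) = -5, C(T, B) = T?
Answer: 595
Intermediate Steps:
C(-7, 7)*(r(8) + (((4 - 1) - 26) + (-25 - 32))) = -7*(-5 + (((4 - 1) - 26) + (-25 - 32))) = -7*(-5 + ((3 - 26) - 57)) = -7*(-5 + (-23 - 57)) = -7*(-5 - 80) = -7*(-85) = 595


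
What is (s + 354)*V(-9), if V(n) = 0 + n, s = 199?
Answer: -4977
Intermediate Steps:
V(n) = n
(s + 354)*V(-9) = (199 + 354)*(-9) = 553*(-9) = -4977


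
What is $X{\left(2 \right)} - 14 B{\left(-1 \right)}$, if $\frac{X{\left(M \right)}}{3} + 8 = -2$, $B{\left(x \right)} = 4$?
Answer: $-86$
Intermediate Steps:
$X{\left(M \right)} = -30$ ($X{\left(M \right)} = -24 + 3 \left(-2\right) = -24 - 6 = -30$)
$X{\left(2 \right)} - 14 B{\left(-1 \right)} = -30 - 56 = -86$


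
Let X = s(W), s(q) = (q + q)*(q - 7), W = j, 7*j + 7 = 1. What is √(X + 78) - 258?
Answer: -258 + 3*√498/7 ≈ -248.44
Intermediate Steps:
j = -6/7 (j = -1 + (⅐)*1 = -1 + ⅐ = -6/7 ≈ -0.85714)
W = -6/7 ≈ -0.85714
s(q) = 2*q*(-7 + q) (s(q) = (2*q)*(-7 + q) = 2*q*(-7 + q))
X = 660/49 (X = 2*(-6/7)*(-7 - 6/7) = 2*(-6/7)*(-55/7) = 660/49 ≈ 13.469)
√(X + 78) - 258 = √(660/49 + 78) - 258 = √(4482/49) - 258 = 3*√498/7 - 258 = -258 + 3*√498/7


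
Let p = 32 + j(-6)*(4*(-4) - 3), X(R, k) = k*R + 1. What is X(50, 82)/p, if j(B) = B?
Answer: 4101/146 ≈ 28.089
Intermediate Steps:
X(R, k) = 1 + R*k (X(R, k) = R*k + 1 = 1 + R*k)
p = 146 (p = 32 - 6*(4*(-4) - 3) = 32 - 6*(-16 - 3) = 32 - 6*(-19) = 32 + 114 = 146)
X(50, 82)/p = (1 + 50*82)/146 = (1 + 4100)*(1/146) = 4101*(1/146) = 4101/146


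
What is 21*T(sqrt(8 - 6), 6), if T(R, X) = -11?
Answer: -231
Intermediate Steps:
21*T(sqrt(8 - 6), 6) = 21*(-11) = -231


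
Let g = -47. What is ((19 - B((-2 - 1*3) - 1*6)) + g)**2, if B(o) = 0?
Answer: 784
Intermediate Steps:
((19 - B((-2 - 1*3) - 1*6)) + g)**2 = ((19 - 1*0) - 47)**2 = ((19 + 0) - 47)**2 = (19 - 47)**2 = (-28)**2 = 784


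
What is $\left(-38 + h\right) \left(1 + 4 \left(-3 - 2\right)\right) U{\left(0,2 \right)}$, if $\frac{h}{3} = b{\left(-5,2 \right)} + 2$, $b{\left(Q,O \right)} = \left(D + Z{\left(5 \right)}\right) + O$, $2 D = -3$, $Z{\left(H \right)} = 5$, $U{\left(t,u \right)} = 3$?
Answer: $\frac{1767}{2} \approx 883.5$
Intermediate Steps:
$D = - \frac{3}{2}$ ($D = \frac{1}{2} \left(-3\right) = - \frac{3}{2} \approx -1.5$)
$b{\left(Q,O \right)} = \frac{7}{2} + O$ ($b{\left(Q,O \right)} = \left(- \frac{3}{2} + 5\right) + O = \frac{7}{2} + O$)
$h = \frac{45}{2}$ ($h = 3 \left(\left(\frac{7}{2} + 2\right) + 2\right) = 3 \left(\frac{11}{2} + 2\right) = 3 \cdot \frac{15}{2} = \frac{45}{2} \approx 22.5$)
$\left(-38 + h\right) \left(1 + 4 \left(-3 - 2\right)\right) U{\left(0,2 \right)} = \left(-38 + \frac{45}{2}\right) \left(1 + 4 \left(-3 - 2\right)\right) 3 = - \frac{31 \left(1 + 4 \left(-3 - 2\right)\right) 3}{2} = - \frac{31 \left(1 + 4 \left(-5\right)\right) 3}{2} = - \frac{31 \left(1 - 20\right) 3}{2} = - \frac{31 \left(\left(-19\right) 3\right)}{2} = \left(- \frac{31}{2}\right) \left(-57\right) = \frac{1767}{2}$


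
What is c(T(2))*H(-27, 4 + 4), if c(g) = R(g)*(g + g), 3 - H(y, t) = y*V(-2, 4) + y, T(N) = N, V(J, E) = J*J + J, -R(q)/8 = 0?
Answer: 0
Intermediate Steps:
R(q) = 0 (R(q) = -8*0 = 0)
V(J, E) = J + J**2 (V(J, E) = J**2 + J = J + J**2)
H(y, t) = 3 - 3*y (H(y, t) = 3 - (y*(-2*(1 - 2)) + y) = 3 - (y*(-2*(-1)) + y) = 3 - (y*2 + y) = 3 - (2*y + y) = 3 - 3*y)
c(g) = 0 (c(g) = 0*(g + g) = 0*(2*g) = 0)
c(T(2))*H(-27, 4 + 4) = 0*(3 - 3*(-27)) = 0*(3 + 81) = 0*84 = 0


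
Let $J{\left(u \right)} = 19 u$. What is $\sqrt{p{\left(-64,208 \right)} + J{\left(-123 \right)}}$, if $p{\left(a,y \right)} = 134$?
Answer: $i \sqrt{2203} \approx 46.936 i$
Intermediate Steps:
$\sqrt{p{\left(-64,208 \right)} + J{\left(-123 \right)}} = \sqrt{134 + 19 \left(-123\right)} = \sqrt{134 - 2337} = \sqrt{-2203} = i \sqrt{2203}$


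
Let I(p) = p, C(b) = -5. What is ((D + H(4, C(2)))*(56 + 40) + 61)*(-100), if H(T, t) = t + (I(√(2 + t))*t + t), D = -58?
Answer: 646700 + 48000*I*√3 ≈ 6.467e+5 + 83139.0*I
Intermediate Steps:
H(T, t) = 2*t + t*√(2 + t) (H(T, t) = t + (√(2 + t)*t + t) = t + (t*√(2 + t) + t) = t + (t + t*√(2 + t)) = 2*t + t*√(2 + t))
((D + H(4, C(2)))*(56 + 40) + 61)*(-100) = ((-58 - 5*(2 + √(2 - 5)))*(56 + 40) + 61)*(-100) = ((-58 - 5*(2 + √(-3)))*96 + 61)*(-100) = ((-58 - 5*(2 + I*√3))*96 + 61)*(-100) = ((-58 + (-10 - 5*I*√3))*96 + 61)*(-100) = ((-68 - 5*I*√3)*96 + 61)*(-100) = ((-6528 - 480*I*√3) + 61)*(-100) = (-6467 - 480*I*√3)*(-100) = 646700 + 48000*I*√3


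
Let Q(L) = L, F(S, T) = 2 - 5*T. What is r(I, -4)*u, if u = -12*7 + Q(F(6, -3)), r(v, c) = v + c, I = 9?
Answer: -335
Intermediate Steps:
r(v, c) = c + v
u = -67 (u = -12*7 + (2 - 5*(-3)) = -84 + (2 + 15) = -84 + 17 = -67)
r(I, -4)*u = (-4 + 9)*(-67) = 5*(-67) = -335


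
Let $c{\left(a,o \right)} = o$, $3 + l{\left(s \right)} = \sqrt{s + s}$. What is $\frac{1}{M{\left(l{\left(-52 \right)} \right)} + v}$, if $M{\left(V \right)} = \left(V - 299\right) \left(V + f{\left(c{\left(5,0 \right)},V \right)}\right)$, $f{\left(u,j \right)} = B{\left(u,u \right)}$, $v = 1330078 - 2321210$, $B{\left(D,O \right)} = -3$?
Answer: $\frac{i}{8 \left(- 123678 i + 77 \sqrt{26}\right)} \approx -1.0107 \cdot 10^{-6} + 3.2085 \cdot 10^{-9} i$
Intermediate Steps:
$l{\left(s \right)} = -3 + \sqrt{2} \sqrt{s}$ ($l{\left(s \right)} = -3 + \sqrt{s + s} = -3 + \sqrt{2 s} = -3 + \sqrt{2} \sqrt{s}$)
$v = -991132$
$f{\left(u,j \right)} = -3$
$M{\left(V \right)} = \left(-299 + V\right) \left(-3 + V\right)$ ($M{\left(V \right)} = \left(V - 299\right) \left(V - 3\right) = \left(-299 + V\right) \left(-3 + V\right)$)
$\frac{1}{M{\left(l{\left(-52 \right)} \right)} + v} = \frac{1}{\left(897 + \left(-3 + \sqrt{2} \sqrt{-52}\right)^{2} - 302 \left(-3 + \sqrt{2} \sqrt{-52}\right)\right) - 991132} = \frac{1}{\left(897 + \left(-3 + \sqrt{2} \cdot 2 i \sqrt{13}\right)^{2} - 302 \left(-3 + \sqrt{2} \cdot 2 i \sqrt{13}\right)\right) - 991132} = \frac{1}{\left(897 + \left(-3 + 2 i \sqrt{26}\right)^{2} - 302 \left(-3 + 2 i \sqrt{26}\right)\right) - 991132} = \frac{1}{\left(897 + \left(-3 + 2 i \sqrt{26}\right)^{2} + \left(906 - 604 i \sqrt{26}\right)\right) - 991132} = \frac{1}{\left(1803 + \left(-3 + 2 i \sqrt{26}\right)^{2} - 604 i \sqrt{26}\right) - 991132} = \frac{1}{-989329 + \left(-3 + 2 i \sqrt{26}\right)^{2} - 604 i \sqrt{26}}$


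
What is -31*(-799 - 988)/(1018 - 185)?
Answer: 55397/833 ≈ 66.503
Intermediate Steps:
-31*(-799 - 988)/(1018 - 185) = -(-55397)/833 = -31*(-1787/833) = 55397/833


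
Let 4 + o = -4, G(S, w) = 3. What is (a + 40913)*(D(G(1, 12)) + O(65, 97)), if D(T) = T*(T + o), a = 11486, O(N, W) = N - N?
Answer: -785985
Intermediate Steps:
O(N, W) = 0
o = -8 (o = -4 - 4 = -8)
D(T) = T*(-8 + T) (D(T) = T*(T - 8) = T*(-8 + T))
(a + 40913)*(D(G(1, 12)) + O(65, 97)) = (11486 + 40913)*(3*(-8 + 3) + 0) = 52399*(3*(-5) + 0) = 52399*(-15 + 0) = 52399*(-15) = -785985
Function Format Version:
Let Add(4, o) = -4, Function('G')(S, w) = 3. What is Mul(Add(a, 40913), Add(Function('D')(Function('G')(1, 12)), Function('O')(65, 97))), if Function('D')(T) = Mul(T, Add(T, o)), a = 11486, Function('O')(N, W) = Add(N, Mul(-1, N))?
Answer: -785985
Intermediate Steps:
Function('O')(N, W) = 0
o = -8 (o = Add(-4, -4) = -8)
Function('D')(T) = Mul(T, Add(-8, T)) (Function('D')(T) = Mul(T, Add(T, -8)) = Mul(T, Add(-8, T)))
Mul(Add(a, 40913), Add(Function('D')(Function('G')(1, 12)), Function('O')(65, 97))) = Mul(Add(11486, 40913), Add(Mul(3, Add(-8, 3)), 0)) = Mul(52399, Add(Mul(3, -5), 0)) = Mul(52399, Add(-15, 0)) = Mul(52399, -15) = -785985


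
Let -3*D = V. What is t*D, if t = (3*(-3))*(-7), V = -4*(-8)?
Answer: -672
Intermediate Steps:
V = 32
D = -32/3 (D = -1/3*32 = -32/3 ≈ -10.667)
t = 63 (t = -9*(-7) = 63)
t*D = 63*(-32/3) = -672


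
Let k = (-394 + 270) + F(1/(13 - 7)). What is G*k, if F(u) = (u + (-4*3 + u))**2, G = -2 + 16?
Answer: 1526/9 ≈ 169.56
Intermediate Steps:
G = 14
F(u) = (-12 + 2*u)**2 (F(u) = (u + (-12 + u))**2 = (-12 + 2*u)**2)
k = 109/9 (k = (-394 + 270) + 4*(-6 + 1/(13 - 7))**2 = -124 + 4*(-6 + 1/6)**2 = -124 + 4*(-35/6)**2 = -124 + 4*(1225/36) = -124 + 1225/9 = 109/9 ≈ 12.111)
G*k = 14*(109/9) = 1526/9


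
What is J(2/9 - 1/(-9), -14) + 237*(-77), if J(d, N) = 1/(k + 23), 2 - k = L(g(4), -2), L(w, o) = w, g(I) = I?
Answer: -383228/21 ≈ -18249.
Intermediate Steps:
k = -2 (k = 2 - 1*4 = 2 - 4 = -2)
J(d, N) = 1/21 (J(d, N) = 1/(-2 + 23) = 1/21)
J(2/9 - 1/(-9), -14) + 237*(-77) = 1/21 + 237*(-77) = 1/21 - 18249 = -383228/21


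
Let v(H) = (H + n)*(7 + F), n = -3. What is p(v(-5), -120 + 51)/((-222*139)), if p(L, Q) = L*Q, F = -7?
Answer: 0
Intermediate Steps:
v(H) = 0 (v(H) = (H - 3)*(7 - 7) = (-3 + H)*0 = 0)
p(v(-5), -120 + 51)/((-222*139)) = (0*(-120 + 51))/((-222*139)) = (0*(-69))/(-30858) = 0*(-1/30858) = 0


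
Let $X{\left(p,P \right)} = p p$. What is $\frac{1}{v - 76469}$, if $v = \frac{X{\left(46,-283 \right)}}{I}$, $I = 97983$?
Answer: $- \frac{97983}{7492659911} \approx -1.3077 \cdot 10^{-5}$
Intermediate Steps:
$X{\left(p,P \right)} = p^{2}$
$v = \frac{2116}{97983}$ ($v = \frac{46^{2}}{97983} = 2116 \cdot \frac{1}{97983} = \frac{2116}{97983} \approx 0.021596$)
$\frac{1}{v - 76469} = \frac{1}{\frac{2116}{97983} - 76469} = \frac{1}{- \frac{7492659911}{97983}} = - \frac{97983}{7492659911}$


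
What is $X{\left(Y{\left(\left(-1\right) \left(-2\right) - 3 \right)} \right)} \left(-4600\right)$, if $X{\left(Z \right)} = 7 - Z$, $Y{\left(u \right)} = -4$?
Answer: $-50600$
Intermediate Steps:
$X{\left(Y{\left(\left(-1\right) \left(-2\right) - 3 \right)} \right)} \left(-4600\right) = \left(7 - -4\right) \left(-4600\right) = \left(7 + 4\right) \left(-4600\right) = 11 \left(-4600\right) = -50600$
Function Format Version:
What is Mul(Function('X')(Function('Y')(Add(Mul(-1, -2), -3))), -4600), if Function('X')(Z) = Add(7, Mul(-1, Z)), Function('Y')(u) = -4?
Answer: -50600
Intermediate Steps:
Mul(Function('X')(Function('Y')(Add(Mul(-1, -2), -3))), -4600) = Mul(Add(7, Mul(-1, -4)), -4600) = Mul(Add(7, 4), -4600) = Mul(11, -4600) = -50600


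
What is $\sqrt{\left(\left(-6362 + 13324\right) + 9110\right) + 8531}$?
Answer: $\sqrt{24603} \approx 156.85$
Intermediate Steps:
$\sqrt{\left(\left(-6362 + 13324\right) + 9110\right) + 8531} = \sqrt{\left(6962 + 9110\right) + 8531} = \sqrt{16072 + 8531} = \sqrt{24603}$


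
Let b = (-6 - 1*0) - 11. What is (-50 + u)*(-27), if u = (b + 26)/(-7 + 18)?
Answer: 14607/11 ≈ 1327.9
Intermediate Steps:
b = -17 (b = (-6 + 0) - 11 = -6 - 11 = -17)
u = 9/11 (u = (-17 + 26)/(-7 + 18) = 9/11 ≈ 0.81818)
(-50 + u)*(-27) = (-50 + 9/11)*(-27) = -541/11*(-27) = 14607/11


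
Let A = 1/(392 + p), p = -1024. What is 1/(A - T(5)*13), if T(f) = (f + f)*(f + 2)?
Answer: -632/575121 ≈ -0.0010989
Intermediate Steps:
T(f) = 2*f*(2 + f) (T(f) = (2*f)*(2 + f) = 2*f*(2 + f))
A = -1/632 (A = 1/(392 - 1024) = 1/(-632) = -1/632 ≈ -0.0015823)
1/(A - T(5)*13) = 1/(-1/632 - 2*5*(2 + 5)*13) = 1/(-1/632 - 2*5*7*13) = 1/(-1/632 - 1*70*13) = 1/(-1/632 - 70*13) = 1/(-1/632 - 910) = 1/(-575121/632) = -632/575121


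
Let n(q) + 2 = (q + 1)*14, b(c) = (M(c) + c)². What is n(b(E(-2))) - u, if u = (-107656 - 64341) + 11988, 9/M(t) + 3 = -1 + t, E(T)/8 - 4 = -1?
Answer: 33678047/200 ≈ 1.6839e+5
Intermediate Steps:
E(T) = 24 (E(T) = 32 + 8*(-1) = 32 - 8 = 24)
M(t) = 9/(-4 + t) (M(t) = 9/(-3 + (-1 + t)) = 9/(-4 + t))
b(c) = (c + 9/(-4 + c))² (b(c) = (9/(-4 + c) + c)² = (c + 9/(-4 + c))²)
n(q) = 12 + 14*q (n(q) = -2 + (q + 1)*14 = -2 + (1 + q)*14 = -2 + (14 + 14*q) = 12 + 14*q)
u = -160009 (u = -171997 + 11988 = -160009)
n(b(E(-2))) - u = (12 + 14*(24 + 9/(-4 + 24))²) - 1*(-160009) = (12 + 14*(24 + 9/20)²) + 160009 = (12 + 14*(489/20)²) + 160009 = (12 + 14*(239121/400)) + 160009 = (12 + 1673847/200) + 160009 = 1676247/200 + 160009 = 33678047/200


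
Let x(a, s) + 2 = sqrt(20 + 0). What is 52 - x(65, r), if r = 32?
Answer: 54 - 2*sqrt(5) ≈ 49.528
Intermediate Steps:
x(a, s) = -2 + 2*sqrt(5) (x(a, s) = -2 + sqrt(20 + 0) = -2 + sqrt(20) = -2 + 2*sqrt(5))
52 - x(65, r) = 52 - (-2 + 2*sqrt(5)) = 52 + (2 - 2*sqrt(5)) = 54 - 2*sqrt(5)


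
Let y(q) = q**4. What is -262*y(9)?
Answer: -1718982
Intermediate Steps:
-262*y(9) = -262*9**4 = -262*6561 = -1718982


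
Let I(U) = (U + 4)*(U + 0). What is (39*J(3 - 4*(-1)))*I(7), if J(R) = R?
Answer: 21021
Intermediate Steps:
I(U) = U*(4 + U) (I(U) = (4 + U)*U = U*(4 + U))
(39*J(3 - 4*(-1)))*I(7) = (39*(3 - 4*(-1)))*(7*(4 + 7)) = (39*(3 + 4))*(7*11) = (39*7)*77 = 273*77 = 21021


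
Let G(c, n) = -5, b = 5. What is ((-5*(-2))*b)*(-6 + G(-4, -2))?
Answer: -550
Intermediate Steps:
((-5*(-2))*b)*(-6 + G(-4, -2)) = (-5*(-2)*5)*(-6 - 5) = (10*5)*(-11) = 50*(-11) = -550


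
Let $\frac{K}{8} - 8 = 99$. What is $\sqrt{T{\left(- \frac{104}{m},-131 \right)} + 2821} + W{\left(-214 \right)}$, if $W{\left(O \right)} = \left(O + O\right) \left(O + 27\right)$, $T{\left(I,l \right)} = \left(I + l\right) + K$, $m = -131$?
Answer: $80036 + \frac{\sqrt{60866530}}{131} \approx 80096.0$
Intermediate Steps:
$K = 856$ ($K = 64 + 8 \cdot 99 = 64 + 792 = 856$)
$T{\left(I,l \right)} = 856 + I + l$ ($T{\left(I,l \right)} = \left(I + l\right) + 856 = 856 + I + l$)
$W{\left(O \right)} = 2 O \left(27 + O\right)$
$\sqrt{T{\left(- \frac{104}{m},-131 \right)} + 2821} + W{\left(-214 \right)} = \sqrt{\left(856 - \frac{104}{-131} - 131\right) + 2821} + 2 \left(-214\right) \left(27 - 214\right) = \sqrt{\left(856 - - \frac{104}{131} - 131\right) + 2821} + 2 \left(-214\right) \left(-187\right) = \sqrt{\left(856 + \frac{104}{131} - 131\right) + 2821} + 80036 = \sqrt{\frac{95079}{131} + 2821} + 80036 = \sqrt{\frac{464630}{131}} + 80036 = \frac{\sqrt{60866530}}{131} + 80036 = 80036 + \frac{\sqrt{60866530}}{131}$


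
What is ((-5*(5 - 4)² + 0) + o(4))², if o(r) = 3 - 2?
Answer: 16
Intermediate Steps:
o(r) = 1
((-5*(5 - 4)² + 0) + o(4))² = ((-5*(5 - 4)² + 0) + 1)² = ((-5*1² + 0) + 1)² = ((-5*1 + 0) + 1)² = ((-5 + 0) + 1)² = (-5 + 1)² = (-4)² = 16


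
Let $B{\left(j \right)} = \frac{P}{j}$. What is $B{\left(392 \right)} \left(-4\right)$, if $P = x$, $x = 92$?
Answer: $- \frac{46}{49} \approx -0.93878$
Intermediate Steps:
$P = 92$
$B{\left(j \right)} = \frac{92}{j}$
$B{\left(392 \right)} \left(-4\right) = \frac{92}{392} \left(-4\right) = 92 \cdot \frac{1}{392} \left(-4\right) = \frac{23}{98} \left(-4\right) = - \frac{46}{49}$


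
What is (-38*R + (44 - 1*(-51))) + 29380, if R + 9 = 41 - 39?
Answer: 29741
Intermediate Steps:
R = -7 (R = -9 + (41 - 39) = -9 + 2 = -7)
(-38*R + (44 - 1*(-51))) + 29380 = (-38*(-7) + (44 - 1*(-51))) + 29380 = (266 + (44 + 51)) + 29380 = (266 + 95) + 29380 = 361 + 29380 = 29741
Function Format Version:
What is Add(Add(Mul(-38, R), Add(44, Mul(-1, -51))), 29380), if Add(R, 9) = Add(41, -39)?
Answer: 29741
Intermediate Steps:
R = -7 (R = Add(-9, Add(41, -39)) = Add(-9, 2) = -7)
Add(Add(Mul(-38, R), Add(44, Mul(-1, -51))), 29380) = Add(Add(Mul(-38, -7), Add(44, Mul(-1, -51))), 29380) = Add(Add(266, Add(44, 51)), 29380) = Add(Add(266, 95), 29380) = Add(361, 29380) = 29741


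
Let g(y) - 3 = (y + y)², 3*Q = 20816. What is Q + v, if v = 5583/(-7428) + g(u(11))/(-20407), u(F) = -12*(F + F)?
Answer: 1049600507195/151583196 ≈ 6924.3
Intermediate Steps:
Q = 20816/3 (Q = (⅓)*20816 = 20816/3 ≈ 6938.7)
u(F) = -24*F
g(y) = 3 + 4*y² (g(y) = 3 + (y + y)² = 3 + (2*y)² = 3 + 4*y²)
v = -728254039/50527732 (v = 5583/(-7428) + (3 + 4*(-24*11)²)/(-20407) = 5583*(-1/7428) + (3 + 4*(-264)²)*(-1/20407) = -1861/2476 + (3 + 4*69696)*(-1/20407) = -1861/2476 + (3 + 278784)*(-1/20407) = -1861/2476 + 278787*(-1/20407) = -1861/2476 - 278787/20407 = -728254039/50527732 ≈ -14.413)
Q + v = 20816/3 - 728254039/50527732 = 1049600507195/151583196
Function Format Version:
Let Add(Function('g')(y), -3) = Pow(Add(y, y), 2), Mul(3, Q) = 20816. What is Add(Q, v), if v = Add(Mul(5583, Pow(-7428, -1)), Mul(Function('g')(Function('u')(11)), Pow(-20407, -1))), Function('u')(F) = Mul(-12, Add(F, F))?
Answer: Rational(1049600507195, 151583196) ≈ 6924.3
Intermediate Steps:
Q = Rational(20816, 3) (Q = Mul(Rational(1, 3), 20816) = Rational(20816, 3) ≈ 6938.7)
Function('u')(F) = Mul(-24, F) (Function('u')(F) = Mul(-12, Mul(2, F)) = Mul(-24, F))
Function('g')(y) = Add(3, Mul(4, Pow(y, 2))) (Function('g')(y) = Add(3, Pow(Add(y, y), 2)) = Add(3, Pow(Mul(2, y), 2)) = Add(3, Mul(4, Pow(y, 2))))
v = Rational(-728254039, 50527732) (v = Add(Mul(5583, Pow(-7428, -1)), Mul(Add(3, Mul(4, Pow(Mul(-24, 11), 2))), Pow(-20407, -1))) = Add(Mul(5583, Rational(-1, 7428)), Mul(Add(3, Mul(4, Pow(-264, 2))), Rational(-1, 20407))) = Add(Rational(-1861, 2476), Mul(Add(3, Mul(4, 69696)), Rational(-1, 20407))) = Add(Rational(-1861, 2476), Mul(Add(3, 278784), Rational(-1, 20407))) = Add(Rational(-1861, 2476), Mul(278787, Rational(-1, 20407))) = Add(Rational(-1861, 2476), Rational(-278787, 20407)) = Rational(-728254039, 50527732) ≈ -14.413)
Add(Q, v) = Add(Rational(20816, 3), Rational(-728254039, 50527732)) = Rational(1049600507195, 151583196)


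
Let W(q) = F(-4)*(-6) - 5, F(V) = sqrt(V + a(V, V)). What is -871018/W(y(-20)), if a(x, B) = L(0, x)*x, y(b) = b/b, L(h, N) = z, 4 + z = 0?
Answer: -4355090/407 + 10452216*sqrt(3)/407 ≈ 33781.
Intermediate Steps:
z = -4 (z = -4 + 0 = -4)
L(h, N) = -4
y(b) = 1
a(x, B) = -4*x
F(V) = sqrt(3)*sqrt(-V) (F(V) = sqrt(V - 4*V) = sqrt(-3*V) = sqrt(3)*sqrt(-V))
W(q) = -5 - 12*sqrt(3) (W(q) = (sqrt(3)*sqrt(-1*(-4)))*(-6) - 5 = (sqrt(3)*sqrt(4))*(-6) - 5 = (sqrt(3)*2)*(-6) - 5 = (2*sqrt(3))*(-6) - 5 = -12*sqrt(3) - 5 = -5 - 12*sqrt(3))
-871018/W(y(-20)) = -871018/(-5 - 12*sqrt(3))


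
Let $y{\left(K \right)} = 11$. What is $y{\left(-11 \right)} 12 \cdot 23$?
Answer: $3036$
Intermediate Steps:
$y{\left(-11 \right)} 12 \cdot 23 = 11 \cdot 12 \cdot 23 = 11 \cdot 276 = 3036$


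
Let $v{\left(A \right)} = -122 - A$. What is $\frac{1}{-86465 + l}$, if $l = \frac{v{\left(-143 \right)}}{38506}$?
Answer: $- \frac{38506}{3329421269} \approx -1.1565 \cdot 10^{-5}$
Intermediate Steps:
$l = \frac{21}{38506}$ ($l = \frac{-122 - -143}{38506} = \left(-122 + 143\right) \frac{1}{38506} = 21 \cdot \frac{1}{38506} = \frac{21}{38506} \approx 0.00054537$)
$\frac{1}{-86465 + l} = \frac{1}{-86465 + \frac{21}{38506}} = \frac{1}{- \frac{3329421269}{38506}} = - \frac{38506}{3329421269}$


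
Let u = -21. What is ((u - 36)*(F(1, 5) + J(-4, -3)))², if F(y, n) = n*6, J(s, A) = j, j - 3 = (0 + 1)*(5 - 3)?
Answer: 3980025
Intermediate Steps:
j = 5 (j = 3 + (0 + 1)*(5 - 3) = 3 + 1*2 = 3 + 2 = 5)
J(s, A) = 5
F(y, n) = 6*n
((u - 36)*(F(1, 5) + J(-4, -3)))² = ((-21 - 36)*(6*5 + 5))² = (-57*(30 + 5))² = (-57*35)² = (-1995)² = 3980025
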